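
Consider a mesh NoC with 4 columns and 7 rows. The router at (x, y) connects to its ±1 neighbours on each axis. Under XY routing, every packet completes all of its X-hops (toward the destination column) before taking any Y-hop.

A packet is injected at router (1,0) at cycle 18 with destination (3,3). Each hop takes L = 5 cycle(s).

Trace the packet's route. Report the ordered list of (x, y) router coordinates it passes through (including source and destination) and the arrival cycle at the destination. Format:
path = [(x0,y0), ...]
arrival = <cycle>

#0 — 1,0 | c18
#1 — 2,0 | c23 | E
#2 — 3,0 | c28 | E
#3 — 3,1 | c33 | N
#4 — 3,2 | c38 | N
#5 — 3,3 | c43 | N

path = [(1,0), (2,0), (3,0), (3,1), (3,2), (3,3)]
arrival = 43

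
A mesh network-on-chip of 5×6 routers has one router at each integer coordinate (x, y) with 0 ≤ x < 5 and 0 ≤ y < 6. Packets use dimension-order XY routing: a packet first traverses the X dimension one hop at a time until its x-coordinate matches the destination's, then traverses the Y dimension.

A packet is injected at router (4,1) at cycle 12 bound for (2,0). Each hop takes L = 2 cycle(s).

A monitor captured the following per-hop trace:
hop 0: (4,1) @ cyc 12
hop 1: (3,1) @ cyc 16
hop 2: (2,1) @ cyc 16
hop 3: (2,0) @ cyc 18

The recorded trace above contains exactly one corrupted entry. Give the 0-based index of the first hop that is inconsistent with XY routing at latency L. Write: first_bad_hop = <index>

[1] (-1,+0) / 4c ⇒ BAD: Δcyc=4≠L

first_bad_hop = 1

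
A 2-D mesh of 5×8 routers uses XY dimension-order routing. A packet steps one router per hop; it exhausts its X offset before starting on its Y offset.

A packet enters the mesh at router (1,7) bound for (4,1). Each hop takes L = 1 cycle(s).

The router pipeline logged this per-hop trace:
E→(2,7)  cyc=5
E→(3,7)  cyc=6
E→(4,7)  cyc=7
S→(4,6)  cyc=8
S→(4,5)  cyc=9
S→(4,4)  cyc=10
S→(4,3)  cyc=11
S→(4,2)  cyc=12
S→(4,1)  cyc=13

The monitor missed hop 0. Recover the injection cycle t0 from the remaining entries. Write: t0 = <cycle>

t0 = 4

The first recorded entry is hop 1 at cycle 5.
Subtract one hop: t0 = 5 − 1 = 4.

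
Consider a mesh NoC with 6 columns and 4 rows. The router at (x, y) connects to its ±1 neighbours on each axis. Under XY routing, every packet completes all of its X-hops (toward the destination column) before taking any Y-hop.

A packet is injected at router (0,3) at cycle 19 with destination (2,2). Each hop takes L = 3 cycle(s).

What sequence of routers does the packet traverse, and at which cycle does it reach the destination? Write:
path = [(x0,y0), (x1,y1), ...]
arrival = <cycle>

t=19: at (0,3)
t=22: at (1,3) after E
t=25: at (2,3) after E
t=28: at (2,2) after S

path = [(0,3), (1,3), (2,3), (2,2)]
arrival = 28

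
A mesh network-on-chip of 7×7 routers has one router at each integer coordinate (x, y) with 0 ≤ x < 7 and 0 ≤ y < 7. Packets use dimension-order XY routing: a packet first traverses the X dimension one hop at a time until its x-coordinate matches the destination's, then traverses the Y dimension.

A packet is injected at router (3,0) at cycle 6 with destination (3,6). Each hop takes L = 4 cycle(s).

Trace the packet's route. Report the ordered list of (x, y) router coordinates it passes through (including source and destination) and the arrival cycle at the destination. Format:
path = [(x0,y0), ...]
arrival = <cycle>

[0] x=3 y=0 t=6
[1] x=3 y=1 t=10 →N
[2] x=3 y=2 t=14 →N
[3] x=3 y=3 t=18 →N
[4] x=3 y=4 t=22 →N
[5] x=3 y=5 t=26 →N
[6] x=3 y=6 t=30 →N

path = [(3,0), (3,1), (3,2), (3,3), (3,4), (3,5), (3,6)]
arrival = 30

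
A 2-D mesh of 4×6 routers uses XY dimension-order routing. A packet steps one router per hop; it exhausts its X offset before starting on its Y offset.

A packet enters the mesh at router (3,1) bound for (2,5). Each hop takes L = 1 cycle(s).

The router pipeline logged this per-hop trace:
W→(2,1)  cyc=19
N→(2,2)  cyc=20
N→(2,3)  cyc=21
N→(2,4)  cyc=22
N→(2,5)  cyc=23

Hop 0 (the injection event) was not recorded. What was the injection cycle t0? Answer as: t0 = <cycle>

t0 = 18

The first recorded entry is hop 1 at cycle 19.
Subtract one hop: t0 = 19 − 1 = 18.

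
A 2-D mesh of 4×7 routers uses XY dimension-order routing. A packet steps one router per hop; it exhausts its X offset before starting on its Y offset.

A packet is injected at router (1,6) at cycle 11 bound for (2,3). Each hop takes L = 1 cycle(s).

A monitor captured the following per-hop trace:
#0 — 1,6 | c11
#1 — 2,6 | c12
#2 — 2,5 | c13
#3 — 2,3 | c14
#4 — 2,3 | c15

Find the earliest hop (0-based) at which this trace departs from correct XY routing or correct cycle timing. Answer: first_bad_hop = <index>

first_bad_hop = 3

hop 1: step (+1,+0), +1 cyc — ok
hop 2: step (+0,-1), +1 cyc — ok
hop 3: step (+0,-2), +1 cyc — BAD: non-unit step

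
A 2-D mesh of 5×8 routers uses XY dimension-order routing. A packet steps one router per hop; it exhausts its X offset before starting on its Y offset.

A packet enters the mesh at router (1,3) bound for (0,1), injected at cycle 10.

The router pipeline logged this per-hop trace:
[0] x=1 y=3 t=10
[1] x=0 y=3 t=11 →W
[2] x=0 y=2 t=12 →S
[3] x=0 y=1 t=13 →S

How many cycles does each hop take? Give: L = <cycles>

L = 1

Between hops 0 and 1 the cycle counter advances 11 − 10 = 1.
That increment is L by definition: L = 1.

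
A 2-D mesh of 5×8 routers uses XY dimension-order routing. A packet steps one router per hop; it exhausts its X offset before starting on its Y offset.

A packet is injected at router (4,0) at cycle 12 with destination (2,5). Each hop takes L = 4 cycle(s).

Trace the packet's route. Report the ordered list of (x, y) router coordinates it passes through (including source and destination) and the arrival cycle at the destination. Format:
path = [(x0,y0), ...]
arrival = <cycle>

hop 0: (4,0) @ cyc 12
hop 1: (3,0) @ cyc 16  [W]
hop 2: (2,0) @ cyc 20  [W]
hop 3: (2,1) @ cyc 24  [N]
hop 4: (2,2) @ cyc 28  [N]
hop 5: (2,3) @ cyc 32  [N]
hop 6: (2,4) @ cyc 36  [N]
hop 7: (2,5) @ cyc 40  [N]

path = [(4,0), (3,0), (2,0), (2,1), (2,2), (2,3), (2,4), (2,5)]
arrival = 40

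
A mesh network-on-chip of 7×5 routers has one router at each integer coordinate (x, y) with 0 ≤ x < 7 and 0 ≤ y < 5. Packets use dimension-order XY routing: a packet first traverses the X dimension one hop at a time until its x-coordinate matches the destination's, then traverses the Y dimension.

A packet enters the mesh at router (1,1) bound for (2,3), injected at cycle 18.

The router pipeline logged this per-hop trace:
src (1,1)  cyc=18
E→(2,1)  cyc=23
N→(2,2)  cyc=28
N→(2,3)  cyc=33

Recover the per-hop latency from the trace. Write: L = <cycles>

cyc[1] − cyc[0] = 23 − 18 = 5.
Each hop adds L, hence L = 5.

L = 5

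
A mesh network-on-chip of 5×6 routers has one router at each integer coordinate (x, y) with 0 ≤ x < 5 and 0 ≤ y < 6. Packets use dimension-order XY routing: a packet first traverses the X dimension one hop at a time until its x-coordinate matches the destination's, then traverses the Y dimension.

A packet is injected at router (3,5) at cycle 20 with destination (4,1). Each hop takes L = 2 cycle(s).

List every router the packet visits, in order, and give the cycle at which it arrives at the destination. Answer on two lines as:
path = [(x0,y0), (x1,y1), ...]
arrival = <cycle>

  0. router=(3,5) cycle=20 (inject)
  1. router=(4,5) cycle=22 dir=E
  2. router=(4,4) cycle=24 dir=S
  3. router=(4,3) cycle=26 dir=S
  4. router=(4,2) cycle=28 dir=S
  5. router=(4,1) cycle=30 dir=S

path = [(3,5), (4,5), (4,4), (4,3), (4,2), (4,1)]
arrival = 30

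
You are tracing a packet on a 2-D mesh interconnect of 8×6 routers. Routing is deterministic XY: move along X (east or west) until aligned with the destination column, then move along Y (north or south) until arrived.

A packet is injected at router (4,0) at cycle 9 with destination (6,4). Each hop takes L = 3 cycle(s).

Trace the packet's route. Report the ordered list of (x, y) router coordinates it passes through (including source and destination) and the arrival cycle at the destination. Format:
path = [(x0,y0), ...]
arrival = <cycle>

#0 — 4,0 | c9
#1 — 5,0 | c12 | E
#2 — 6,0 | c15 | E
#3 — 6,1 | c18 | N
#4 — 6,2 | c21 | N
#5 — 6,3 | c24 | N
#6 — 6,4 | c27 | N

path = [(4,0), (5,0), (6,0), (6,1), (6,2), (6,3), (6,4)]
arrival = 27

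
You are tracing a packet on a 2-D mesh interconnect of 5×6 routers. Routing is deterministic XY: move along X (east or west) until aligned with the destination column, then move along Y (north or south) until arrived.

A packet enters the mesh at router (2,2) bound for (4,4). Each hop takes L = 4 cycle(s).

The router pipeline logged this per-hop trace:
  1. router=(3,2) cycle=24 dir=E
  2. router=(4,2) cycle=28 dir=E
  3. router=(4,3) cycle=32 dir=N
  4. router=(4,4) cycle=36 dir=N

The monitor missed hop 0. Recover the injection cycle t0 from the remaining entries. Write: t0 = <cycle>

t0 = 20

At hop 1 the cycle is 24; in general cyc_k = t0 + kL.
Subtract one hop: t0 = 24 − 4 = 20.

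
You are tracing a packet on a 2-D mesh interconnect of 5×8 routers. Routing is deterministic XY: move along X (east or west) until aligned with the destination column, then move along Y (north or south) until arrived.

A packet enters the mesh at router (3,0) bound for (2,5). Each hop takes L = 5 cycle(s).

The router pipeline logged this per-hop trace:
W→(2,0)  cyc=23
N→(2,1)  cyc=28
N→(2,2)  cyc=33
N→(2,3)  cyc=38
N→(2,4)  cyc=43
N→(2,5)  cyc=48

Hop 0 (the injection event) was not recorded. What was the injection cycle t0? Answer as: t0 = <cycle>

cyc[1] = 23 and cyc[k] = t0 + k·L for every k.
Subtract one hop: t0 = 23 − 5 = 18.

t0 = 18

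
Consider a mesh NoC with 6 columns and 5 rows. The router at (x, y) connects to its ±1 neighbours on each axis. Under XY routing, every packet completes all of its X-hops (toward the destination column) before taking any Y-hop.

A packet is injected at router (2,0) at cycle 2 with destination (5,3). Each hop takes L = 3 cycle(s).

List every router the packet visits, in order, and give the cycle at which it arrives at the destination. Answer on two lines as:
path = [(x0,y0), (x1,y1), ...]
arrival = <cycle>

hop 0: (2,0) @ cyc 2
hop 1: (3,0) @ cyc 5  [E]
hop 2: (4,0) @ cyc 8  [E]
hop 3: (5,0) @ cyc 11  [E]
hop 4: (5,1) @ cyc 14  [N]
hop 5: (5,2) @ cyc 17  [N]
hop 6: (5,3) @ cyc 20  [N]

path = [(2,0), (3,0), (4,0), (5,0), (5,1), (5,2), (5,3)]
arrival = 20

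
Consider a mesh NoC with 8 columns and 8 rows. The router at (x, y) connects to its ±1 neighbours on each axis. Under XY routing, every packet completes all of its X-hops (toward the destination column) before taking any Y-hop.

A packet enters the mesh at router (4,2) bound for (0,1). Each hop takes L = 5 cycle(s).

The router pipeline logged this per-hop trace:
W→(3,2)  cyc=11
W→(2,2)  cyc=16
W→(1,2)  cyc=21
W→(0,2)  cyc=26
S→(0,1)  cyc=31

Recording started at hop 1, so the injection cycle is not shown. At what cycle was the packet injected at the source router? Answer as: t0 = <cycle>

Hop 1 reached at cycle 11; hop k is at t0 + k·L.
t0 = cyc[1] − L = 11 − 5 = 6.

t0 = 6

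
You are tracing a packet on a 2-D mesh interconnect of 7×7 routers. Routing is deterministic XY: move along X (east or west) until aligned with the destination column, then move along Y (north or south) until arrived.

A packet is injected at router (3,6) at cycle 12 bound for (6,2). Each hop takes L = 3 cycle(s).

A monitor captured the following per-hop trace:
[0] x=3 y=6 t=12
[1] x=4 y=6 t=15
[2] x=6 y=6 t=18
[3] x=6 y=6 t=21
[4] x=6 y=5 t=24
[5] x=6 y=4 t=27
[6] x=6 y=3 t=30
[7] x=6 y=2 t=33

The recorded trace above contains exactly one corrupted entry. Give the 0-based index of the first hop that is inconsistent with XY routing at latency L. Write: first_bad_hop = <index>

check 1→ d=(1,0) cyc+3: ok
check 2→ d=(2,0) cyc+3: BAD: non-unit step

first_bad_hop = 2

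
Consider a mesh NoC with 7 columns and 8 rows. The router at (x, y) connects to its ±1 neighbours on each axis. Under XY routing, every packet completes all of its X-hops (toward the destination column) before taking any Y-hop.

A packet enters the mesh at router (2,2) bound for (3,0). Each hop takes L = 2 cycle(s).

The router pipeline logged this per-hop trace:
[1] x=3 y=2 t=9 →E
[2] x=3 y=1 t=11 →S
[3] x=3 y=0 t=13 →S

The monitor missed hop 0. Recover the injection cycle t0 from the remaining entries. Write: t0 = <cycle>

The first recorded entry is hop 1 at cycle 9.
Subtract one hop: t0 = 9 − 2 = 7.

t0 = 7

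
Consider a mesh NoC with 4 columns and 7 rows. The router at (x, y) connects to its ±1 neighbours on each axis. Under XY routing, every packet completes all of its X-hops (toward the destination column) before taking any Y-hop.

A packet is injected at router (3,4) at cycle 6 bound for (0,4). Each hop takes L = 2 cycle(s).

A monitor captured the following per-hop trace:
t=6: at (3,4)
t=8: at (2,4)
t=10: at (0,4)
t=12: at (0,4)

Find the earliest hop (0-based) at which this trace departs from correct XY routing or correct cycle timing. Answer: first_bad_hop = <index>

first_bad_hop = 2

[1] (-1,+0) / 2c ⇒ ok
[2] (-2,+0) / 2c ⇒ BAD: non-unit step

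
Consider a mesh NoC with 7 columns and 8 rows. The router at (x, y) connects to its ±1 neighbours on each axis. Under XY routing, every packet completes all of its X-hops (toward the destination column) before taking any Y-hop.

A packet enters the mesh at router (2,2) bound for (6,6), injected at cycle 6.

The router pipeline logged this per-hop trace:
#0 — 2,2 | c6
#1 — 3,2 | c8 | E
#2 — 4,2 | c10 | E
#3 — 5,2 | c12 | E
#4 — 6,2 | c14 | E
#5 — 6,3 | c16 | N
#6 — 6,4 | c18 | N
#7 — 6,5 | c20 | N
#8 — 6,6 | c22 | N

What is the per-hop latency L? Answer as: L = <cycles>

L = 2

From hop 0 (6) to hop 1 (8): +2 cycles.
Per-hop latency L = Δcyc = 2.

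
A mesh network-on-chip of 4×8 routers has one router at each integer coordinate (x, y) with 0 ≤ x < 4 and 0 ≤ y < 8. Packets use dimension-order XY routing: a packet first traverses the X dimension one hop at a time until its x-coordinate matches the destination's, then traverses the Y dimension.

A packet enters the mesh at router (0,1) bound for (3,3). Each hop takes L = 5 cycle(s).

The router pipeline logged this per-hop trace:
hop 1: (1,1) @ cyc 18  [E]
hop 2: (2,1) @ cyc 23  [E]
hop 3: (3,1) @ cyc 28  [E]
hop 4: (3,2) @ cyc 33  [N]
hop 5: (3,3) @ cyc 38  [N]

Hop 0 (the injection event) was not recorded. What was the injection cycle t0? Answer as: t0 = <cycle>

t0 = 13

At hop 1 the cycle is 18; in general cyc_k = t0 + kL.
t0 = cyc[1] − L = 18 − 5 = 13.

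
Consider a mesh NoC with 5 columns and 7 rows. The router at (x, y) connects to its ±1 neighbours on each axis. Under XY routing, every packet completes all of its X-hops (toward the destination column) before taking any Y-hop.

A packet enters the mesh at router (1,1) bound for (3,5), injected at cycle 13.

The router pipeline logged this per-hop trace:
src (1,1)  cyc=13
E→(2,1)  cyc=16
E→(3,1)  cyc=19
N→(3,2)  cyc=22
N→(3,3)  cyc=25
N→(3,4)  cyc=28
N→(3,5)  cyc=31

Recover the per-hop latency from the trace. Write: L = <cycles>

L = 3

From hop 0 (13) to hop 1 (16): +3 cycles.
One hop costs L cycles, so L = 3.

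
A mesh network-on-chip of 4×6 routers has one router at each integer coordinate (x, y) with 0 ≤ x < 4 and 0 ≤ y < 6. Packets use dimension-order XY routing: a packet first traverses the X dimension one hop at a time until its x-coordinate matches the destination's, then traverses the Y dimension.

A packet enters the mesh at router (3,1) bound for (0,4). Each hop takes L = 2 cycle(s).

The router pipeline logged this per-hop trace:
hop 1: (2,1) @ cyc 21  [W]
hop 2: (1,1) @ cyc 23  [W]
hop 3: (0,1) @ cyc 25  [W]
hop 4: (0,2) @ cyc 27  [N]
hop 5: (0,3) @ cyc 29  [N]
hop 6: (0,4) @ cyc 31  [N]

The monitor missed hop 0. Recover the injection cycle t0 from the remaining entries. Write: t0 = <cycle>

t0 = 19

At hop 1 the cycle is 21; in general cyc_k = t0 + kL.
Subtract one hop: t0 = 21 − 2 = 19.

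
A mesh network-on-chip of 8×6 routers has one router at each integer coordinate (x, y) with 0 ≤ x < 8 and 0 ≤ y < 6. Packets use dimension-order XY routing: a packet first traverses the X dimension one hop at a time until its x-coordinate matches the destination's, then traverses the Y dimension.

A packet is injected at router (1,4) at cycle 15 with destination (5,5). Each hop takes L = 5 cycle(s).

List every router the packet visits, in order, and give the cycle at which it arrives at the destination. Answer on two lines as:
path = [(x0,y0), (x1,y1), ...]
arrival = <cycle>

path = [(1,4), (2,4), (3,4), (4,4), (5,4), (5,5)]
arrival = 40

[0] x=1 y=4 t=15
[1] x=2 y=4 t=20 →E
[2] x=3 y=4 t=25 →E
[3] x=4 y=4 t=30 →E
[4] x=5 y=4 t=35 →E
[5] x=5 y=5 t=40 →N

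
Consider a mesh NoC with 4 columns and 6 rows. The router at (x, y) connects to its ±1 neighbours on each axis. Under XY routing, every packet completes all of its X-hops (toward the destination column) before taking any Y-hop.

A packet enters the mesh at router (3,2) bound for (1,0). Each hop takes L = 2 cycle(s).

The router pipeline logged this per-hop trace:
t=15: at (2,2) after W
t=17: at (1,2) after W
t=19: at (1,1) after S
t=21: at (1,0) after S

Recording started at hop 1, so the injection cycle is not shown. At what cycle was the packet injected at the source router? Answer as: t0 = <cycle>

At hop 1 the cycle is 15; in general cyc_k = t0 + kL.
So t0 = 15 − 1·2 = 13.

t0 = 13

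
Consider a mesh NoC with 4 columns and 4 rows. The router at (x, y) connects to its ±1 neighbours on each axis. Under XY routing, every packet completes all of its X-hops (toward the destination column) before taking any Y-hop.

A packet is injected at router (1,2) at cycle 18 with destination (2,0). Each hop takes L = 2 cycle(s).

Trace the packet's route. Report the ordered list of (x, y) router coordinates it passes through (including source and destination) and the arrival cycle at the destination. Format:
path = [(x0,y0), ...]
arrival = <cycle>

  0. router=(1,2) cycle=18 (inject)
  1. router=(2,2) cycle=20 dir=E
  2. router=(2,1) cycle=22 dir=S
  3. router=(2,0) cycle=24 dir=S

path = [(1,2), (2,2), (2,1), (2,0)]
arrival = 24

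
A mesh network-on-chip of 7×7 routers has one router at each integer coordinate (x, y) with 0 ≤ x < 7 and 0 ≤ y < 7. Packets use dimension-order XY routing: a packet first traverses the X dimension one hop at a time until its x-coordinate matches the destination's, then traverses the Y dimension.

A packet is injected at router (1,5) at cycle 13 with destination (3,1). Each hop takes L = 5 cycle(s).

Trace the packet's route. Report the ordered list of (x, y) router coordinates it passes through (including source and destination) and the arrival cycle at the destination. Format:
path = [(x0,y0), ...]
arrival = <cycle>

path = [(1,5), (2,5), (3,5), (3,4), (3,3), (3,2), (3,1)]
arrival = 43

  0. router=(1,5) cycle=13 (inject)
  1. router=(2,5) cycle=18 dir=E
  2. router=(3,5) cycle=23 dir=E
  3. router=(3,4) cycle=28 dir=S
  4. router=(3,3) cycle=33 dir=S
  5. router=(3,2) cycle=38 dir=S
  6. router=(3,1) cycle=43 dir=S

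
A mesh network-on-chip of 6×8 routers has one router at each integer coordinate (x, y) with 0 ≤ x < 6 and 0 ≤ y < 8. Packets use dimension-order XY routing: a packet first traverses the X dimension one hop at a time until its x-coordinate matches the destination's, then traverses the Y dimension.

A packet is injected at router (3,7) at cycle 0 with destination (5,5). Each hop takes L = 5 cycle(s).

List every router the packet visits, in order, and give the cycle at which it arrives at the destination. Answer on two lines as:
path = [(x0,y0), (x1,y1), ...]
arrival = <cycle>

#0 — 3,7 | c0
#1 — 4,7 | c5 | E
#2 — 5,7 | c10 | E
#3 — 5,6 | c15 | S
#4 — 5,5 | c20 | S

path = [(3,7), (4,7), (5,7), (5,6), (5,5)]
arrival = 20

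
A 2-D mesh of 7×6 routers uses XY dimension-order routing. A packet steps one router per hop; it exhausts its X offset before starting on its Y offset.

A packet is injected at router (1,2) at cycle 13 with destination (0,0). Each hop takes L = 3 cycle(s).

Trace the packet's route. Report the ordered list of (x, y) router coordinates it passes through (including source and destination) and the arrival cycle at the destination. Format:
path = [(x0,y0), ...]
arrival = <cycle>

  0. router=(1,2) cycle=13 (inject)
  1. router=(0,2) cycle=16 dir=W
  2. router=(0,1) cycle=19 dir=S
  3. router=(0,0) cycle=22 dir=S

path = [(1,2), (0,2), (0,1), (0,0)]
arrival = 22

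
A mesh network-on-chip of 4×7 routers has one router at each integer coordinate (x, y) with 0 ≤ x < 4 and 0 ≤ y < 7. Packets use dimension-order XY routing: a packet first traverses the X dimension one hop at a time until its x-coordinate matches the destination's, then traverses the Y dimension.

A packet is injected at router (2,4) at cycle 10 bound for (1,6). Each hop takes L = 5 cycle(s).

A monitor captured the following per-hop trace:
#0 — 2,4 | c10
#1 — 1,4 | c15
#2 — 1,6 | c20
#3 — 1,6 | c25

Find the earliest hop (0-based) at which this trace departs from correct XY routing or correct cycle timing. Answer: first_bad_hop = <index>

hop 1: step (-1,+0), +5 cyc — ok
hop 2: step (+0,+2), +5 cyc — BAD: non-unit step

first_bad_hop = 2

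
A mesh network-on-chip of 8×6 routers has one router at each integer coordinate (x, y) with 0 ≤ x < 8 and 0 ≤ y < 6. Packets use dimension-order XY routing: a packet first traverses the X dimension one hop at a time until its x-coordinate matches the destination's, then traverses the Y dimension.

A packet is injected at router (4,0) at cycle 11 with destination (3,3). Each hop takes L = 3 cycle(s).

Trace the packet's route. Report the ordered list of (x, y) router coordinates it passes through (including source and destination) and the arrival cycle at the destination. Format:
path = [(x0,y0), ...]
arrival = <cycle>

#0 — 4,0 | c11
#1 — 3,0 | c14 | W
#2 — 3,1 | c17 | N
#3 — 3,2 | c20 | N
#4 — 3,3 | c23 | N

path = [(4,0), (3,0), (3,1), (3,2), (3,3)]
arrival = 23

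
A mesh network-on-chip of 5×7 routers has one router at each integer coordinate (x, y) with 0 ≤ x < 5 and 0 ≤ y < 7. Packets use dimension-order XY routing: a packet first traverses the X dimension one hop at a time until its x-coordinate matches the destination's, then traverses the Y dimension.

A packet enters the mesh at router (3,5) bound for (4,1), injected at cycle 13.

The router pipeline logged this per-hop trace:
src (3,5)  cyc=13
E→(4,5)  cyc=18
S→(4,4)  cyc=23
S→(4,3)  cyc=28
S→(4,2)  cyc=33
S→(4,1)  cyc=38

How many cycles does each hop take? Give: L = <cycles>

Δcyc across hop 0→1: 18 − 13 = 5.
That increment is L by definition: L = 5.

L = 5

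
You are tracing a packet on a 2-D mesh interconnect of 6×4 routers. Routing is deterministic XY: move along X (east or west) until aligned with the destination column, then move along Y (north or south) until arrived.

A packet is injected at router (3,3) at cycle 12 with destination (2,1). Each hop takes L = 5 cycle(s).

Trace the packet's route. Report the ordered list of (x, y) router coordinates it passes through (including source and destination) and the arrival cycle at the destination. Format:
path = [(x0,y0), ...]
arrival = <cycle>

path = [(3,3), (2,3), (2,2), (2,1)]
arrival = 27

t=12: at (3,3)
t=17: at (2,3) after W
t=22: at (2,2) after S
t=27: at (2,1) after S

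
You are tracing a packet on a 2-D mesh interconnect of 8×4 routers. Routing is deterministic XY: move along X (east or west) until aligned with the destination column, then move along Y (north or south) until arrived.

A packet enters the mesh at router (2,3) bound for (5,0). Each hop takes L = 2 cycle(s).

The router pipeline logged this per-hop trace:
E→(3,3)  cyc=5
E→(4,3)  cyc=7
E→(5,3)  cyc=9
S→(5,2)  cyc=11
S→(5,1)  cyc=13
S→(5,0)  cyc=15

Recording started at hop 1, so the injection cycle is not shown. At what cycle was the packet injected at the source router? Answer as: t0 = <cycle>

t0 = 3

cyc[1] = 5 and cyc[k] = t0 + k·L for every k.
Therefore t0 = 5 − L = 3.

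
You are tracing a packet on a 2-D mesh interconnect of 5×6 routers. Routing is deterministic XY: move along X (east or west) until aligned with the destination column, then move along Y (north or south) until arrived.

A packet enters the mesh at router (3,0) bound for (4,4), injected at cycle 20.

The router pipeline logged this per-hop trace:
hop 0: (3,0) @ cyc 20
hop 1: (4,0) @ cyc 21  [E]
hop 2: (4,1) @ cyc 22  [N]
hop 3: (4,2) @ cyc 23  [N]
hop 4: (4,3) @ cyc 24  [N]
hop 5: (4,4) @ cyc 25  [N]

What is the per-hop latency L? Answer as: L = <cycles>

Δcyc across hop 0→1: 21 − 20 = 1.
Each hop adds L, hence L = 1.

L = 1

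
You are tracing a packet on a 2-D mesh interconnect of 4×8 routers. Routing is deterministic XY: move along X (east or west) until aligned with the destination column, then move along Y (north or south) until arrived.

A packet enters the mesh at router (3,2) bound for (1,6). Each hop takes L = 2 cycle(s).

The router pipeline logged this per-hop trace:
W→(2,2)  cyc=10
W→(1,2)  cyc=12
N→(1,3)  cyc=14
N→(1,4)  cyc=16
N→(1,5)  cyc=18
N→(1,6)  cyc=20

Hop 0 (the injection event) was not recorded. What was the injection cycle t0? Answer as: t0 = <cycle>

At hop 1 the cycle is 10; in general cyc_k = t0 + kL.
t0 = cyc[1] − L = 10 − 2 = 8.

t0 = 8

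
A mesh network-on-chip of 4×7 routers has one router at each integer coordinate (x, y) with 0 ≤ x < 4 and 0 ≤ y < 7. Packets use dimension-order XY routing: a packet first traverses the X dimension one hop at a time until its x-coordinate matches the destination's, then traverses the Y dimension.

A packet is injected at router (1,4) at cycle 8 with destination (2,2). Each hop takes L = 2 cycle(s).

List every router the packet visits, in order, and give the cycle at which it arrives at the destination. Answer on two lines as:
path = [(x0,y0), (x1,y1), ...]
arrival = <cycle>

#0 — 1,4 | c8
#1 — 2,4 | c10 | E
#2 — 2,3 | c12 | S
#3 — 2,2 | c14 | S

path = [(1,4), (2,4), (2,3), (2,2)]
arrival = 14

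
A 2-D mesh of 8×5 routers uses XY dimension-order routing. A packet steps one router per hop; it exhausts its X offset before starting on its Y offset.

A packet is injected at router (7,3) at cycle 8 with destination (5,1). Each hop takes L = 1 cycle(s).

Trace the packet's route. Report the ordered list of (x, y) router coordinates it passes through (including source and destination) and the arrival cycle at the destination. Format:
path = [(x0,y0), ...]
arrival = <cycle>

path = [(7,3), (6,3), (5,3), (5,2), (5,1)]
arrival = 12

src (7,3)  cyc=8
W→(6,3)  cyc=9
W→(5,3)  cyc=10
S→(5,2)  cyc=11
S→(5,1)  cyc=12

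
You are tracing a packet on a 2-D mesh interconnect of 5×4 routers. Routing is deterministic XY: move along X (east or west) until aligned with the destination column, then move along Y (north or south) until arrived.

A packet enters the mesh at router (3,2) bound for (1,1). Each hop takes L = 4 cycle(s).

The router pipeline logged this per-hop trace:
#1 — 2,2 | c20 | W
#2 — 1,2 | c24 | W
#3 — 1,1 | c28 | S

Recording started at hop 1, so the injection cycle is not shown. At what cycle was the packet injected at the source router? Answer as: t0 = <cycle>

t0 = 16

Hop 1 reached at cycle 20; hop k is at t0 + k·L.
So t0 = 20 − 1·4 = 16.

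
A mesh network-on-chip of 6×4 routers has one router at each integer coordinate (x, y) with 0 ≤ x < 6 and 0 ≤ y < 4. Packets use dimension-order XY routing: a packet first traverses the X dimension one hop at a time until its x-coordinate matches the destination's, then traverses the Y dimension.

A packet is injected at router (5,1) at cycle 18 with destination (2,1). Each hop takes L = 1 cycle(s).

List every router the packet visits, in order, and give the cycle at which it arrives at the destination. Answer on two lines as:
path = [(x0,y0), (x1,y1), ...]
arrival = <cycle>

path = [(5,1), (4,1), (3,1), (2,1)]
arrival = 21

[0] x=5 y=1 t=18
[1] x=4 y=1 t=19 →W
[2] x=3 y=1 t=20 →W
[3] x=2 y=1 t=21 →W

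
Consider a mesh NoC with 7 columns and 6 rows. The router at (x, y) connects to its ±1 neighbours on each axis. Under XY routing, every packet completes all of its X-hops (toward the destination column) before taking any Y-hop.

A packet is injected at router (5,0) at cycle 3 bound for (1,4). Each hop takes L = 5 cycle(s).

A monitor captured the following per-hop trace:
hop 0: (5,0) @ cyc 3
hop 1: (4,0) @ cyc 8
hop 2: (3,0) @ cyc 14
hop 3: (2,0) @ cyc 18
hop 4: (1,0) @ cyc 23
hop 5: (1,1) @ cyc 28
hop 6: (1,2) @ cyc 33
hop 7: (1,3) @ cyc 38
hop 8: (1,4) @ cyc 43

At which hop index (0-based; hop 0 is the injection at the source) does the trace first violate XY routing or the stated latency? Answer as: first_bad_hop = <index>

hop 1: step (-1,+0), +5 cyc — ok
hop 2: step (-1,+0), +6 cyc — BAD: Δcyc=6≠L

first_bad_hop = 2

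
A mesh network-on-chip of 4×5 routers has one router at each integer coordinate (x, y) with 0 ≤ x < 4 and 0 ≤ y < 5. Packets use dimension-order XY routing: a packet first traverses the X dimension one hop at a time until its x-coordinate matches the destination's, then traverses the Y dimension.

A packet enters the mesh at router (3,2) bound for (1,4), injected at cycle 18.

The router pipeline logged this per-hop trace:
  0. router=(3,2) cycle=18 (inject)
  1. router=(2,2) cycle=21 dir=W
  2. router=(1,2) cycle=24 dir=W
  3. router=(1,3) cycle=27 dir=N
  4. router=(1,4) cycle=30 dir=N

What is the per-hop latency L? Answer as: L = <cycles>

Between hops 0 and 1 the cycle counter advances 21 − 18 = 3.
Per-hop latency L = Δcyc = 3.

L = 3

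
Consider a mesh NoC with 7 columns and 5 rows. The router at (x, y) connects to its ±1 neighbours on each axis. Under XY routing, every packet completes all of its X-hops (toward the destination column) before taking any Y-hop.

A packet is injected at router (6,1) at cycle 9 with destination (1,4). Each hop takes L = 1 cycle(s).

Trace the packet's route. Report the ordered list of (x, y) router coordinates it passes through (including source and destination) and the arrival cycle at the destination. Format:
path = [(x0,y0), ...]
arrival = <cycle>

  0. router=(6,1) cycle=9 (inject)
  1. router=(5,1) cycle=10 dir=W
  2. router=(4,1) cycle=11 dir=W
  3. router=(3,1) cycle=12 dir=W
  4. router=(2,1) cycle=13 dir=W
  5. router=(1,1) cycle=14 dir=W
  6. router=(1,2) cycle=15 dir=N
  7. router=(1,3) cycle=16 dir=N
  8. router=(1,4) cycle=17 dir=N

path = [(6,1), (5,1), (4,1), (3,1), (2,1), (1,1), (1,2), (1,3), (1,4)]
arrival = 17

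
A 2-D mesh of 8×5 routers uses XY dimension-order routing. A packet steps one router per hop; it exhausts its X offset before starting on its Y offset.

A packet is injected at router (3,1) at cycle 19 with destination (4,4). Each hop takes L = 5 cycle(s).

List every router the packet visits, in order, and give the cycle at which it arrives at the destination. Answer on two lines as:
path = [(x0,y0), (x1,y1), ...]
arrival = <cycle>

path = [(3,1), (4,1), (4,2), (4,3), (4,4)]
arrival = 39

[0] x=3 y=1 t=19
[1] x=4 y=1 t=24 →E
[2] x=4 y=2 t=29 →N
[3] x=4 y=3 t=34 →N
[4] x=4 y=4 t=39 →N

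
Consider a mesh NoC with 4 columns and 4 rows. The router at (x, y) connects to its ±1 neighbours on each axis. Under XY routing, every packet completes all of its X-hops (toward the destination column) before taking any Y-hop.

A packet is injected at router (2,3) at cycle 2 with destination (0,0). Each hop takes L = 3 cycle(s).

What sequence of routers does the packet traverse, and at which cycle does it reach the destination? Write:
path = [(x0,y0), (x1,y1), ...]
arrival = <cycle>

  0. router=(2,3) cycle=2 (inject)
  1. router=(1,3) cycle=5 dir=W
  2. router=(0,3) cycle=8 dir=W
  3. router=(0,2) cycle=11 dir=S
  4. router=(0,1) cycle=14 dir=S
  5. router=(0,0) cycle=17 dir=S

path = [(2,3), (1,3), (0,3), (0,2), (0,1), (0,0)]
arrival = 17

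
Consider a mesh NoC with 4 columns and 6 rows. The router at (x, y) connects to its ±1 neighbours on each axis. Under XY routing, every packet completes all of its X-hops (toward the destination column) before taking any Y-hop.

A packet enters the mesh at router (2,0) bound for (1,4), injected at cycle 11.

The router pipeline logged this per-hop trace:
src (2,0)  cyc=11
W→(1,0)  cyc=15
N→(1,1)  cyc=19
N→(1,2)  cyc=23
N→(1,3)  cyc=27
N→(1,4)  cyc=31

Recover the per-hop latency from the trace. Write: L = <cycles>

L = 4

Between hops 0 and 1 the cycle counter advances 15 − 11 = 4.
Each hop adds L, hence L = 4.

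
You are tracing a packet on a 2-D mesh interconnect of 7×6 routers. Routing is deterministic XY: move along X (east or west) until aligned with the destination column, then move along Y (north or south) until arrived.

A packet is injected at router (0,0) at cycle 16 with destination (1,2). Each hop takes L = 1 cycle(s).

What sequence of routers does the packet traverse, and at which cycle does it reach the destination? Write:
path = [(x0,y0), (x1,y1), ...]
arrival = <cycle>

path = [(0,0), (1,0), (1,1), (1,2)]
arrival = 19

hop 0: (0,0) @ cyc 16
hop 1: (1,0) @ cyc 17  [E]
hop 2: (1,1) @ cyc 18  [N]
hop 3: (1,2) @ cyc 19  [N]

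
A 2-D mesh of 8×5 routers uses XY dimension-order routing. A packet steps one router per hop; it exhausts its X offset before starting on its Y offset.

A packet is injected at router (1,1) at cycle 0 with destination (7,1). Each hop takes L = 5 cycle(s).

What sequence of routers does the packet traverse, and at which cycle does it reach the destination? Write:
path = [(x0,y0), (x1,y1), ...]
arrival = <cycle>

path = [(1,1), (2,1), (3,1), (4,1), (5,1), (6,1), (7,1)]
arrival = 30

  0. router=(1,1) cycle=0 (inject)
  1. router=(2,1) cycle=5 dir=E
  2. router=(3,1) cycle=10 dir=E
  3. router=(4,1) cycle=15 dir=E
  4. router=(5,1) cycle=20 dir=E
  5. router=(6,1) cycle=25 dir=E
  6. router=(7,1) cycle=30 dir=E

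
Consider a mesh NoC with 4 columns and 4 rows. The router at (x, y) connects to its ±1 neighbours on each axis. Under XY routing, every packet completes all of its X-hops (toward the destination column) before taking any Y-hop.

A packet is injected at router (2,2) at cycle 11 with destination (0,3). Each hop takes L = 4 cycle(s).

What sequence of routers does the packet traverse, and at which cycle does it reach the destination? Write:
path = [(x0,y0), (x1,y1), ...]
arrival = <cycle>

  0. router=(2,2) cycle=11 (inject)
  1. router=(1,2) cycle=15 dir=W
  2. router=(0,2) cycle=19 dir=W
  3. router=(0,3) cycle=23 dir=N

path = [(2,2), (1,2), (0,2), (0,3)]
arrival = 23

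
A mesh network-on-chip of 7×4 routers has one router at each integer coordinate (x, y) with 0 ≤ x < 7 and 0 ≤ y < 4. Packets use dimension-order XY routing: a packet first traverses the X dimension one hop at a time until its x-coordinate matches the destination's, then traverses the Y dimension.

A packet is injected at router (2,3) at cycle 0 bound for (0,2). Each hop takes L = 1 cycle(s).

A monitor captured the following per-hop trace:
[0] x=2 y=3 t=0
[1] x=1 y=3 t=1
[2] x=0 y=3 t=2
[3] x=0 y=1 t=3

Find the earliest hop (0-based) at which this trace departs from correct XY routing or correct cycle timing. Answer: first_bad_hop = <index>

first_bad_hop = 3

check 1→ d=(-1,0) cyc+1: ok
check 2→ d=(-1,0) cyc+1: ok
check 3→ d=(0,-2) cyc+1: BAD: non-unit step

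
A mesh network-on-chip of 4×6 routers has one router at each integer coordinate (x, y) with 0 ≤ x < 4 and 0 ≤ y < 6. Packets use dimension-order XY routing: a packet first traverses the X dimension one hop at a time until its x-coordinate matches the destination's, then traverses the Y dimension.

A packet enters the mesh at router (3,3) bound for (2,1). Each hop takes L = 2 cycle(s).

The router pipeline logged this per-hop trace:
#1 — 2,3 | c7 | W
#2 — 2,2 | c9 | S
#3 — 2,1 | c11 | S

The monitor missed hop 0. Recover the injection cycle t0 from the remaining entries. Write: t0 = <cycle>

The first recorded entry is hop 1 at cycle 7.
So t0 = 7 − 1·2 = 5.

t0 = 5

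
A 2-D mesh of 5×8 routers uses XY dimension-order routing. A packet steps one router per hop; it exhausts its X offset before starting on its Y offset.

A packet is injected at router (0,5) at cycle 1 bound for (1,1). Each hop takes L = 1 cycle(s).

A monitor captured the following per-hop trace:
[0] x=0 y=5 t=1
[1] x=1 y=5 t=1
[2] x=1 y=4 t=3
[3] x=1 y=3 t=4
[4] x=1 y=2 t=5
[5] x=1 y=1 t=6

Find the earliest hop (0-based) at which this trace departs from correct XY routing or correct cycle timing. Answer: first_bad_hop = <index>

first_bad_hop = 1

[1] (+1,+0) / 0c ⇒ BAD: Δcyc=0≠L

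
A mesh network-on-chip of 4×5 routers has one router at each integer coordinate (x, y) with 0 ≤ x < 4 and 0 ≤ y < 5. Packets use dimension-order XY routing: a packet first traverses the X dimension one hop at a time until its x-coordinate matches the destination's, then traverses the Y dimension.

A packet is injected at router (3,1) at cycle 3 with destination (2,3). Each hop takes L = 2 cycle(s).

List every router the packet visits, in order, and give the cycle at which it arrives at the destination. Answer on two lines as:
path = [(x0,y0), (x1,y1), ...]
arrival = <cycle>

src (3,1)  cyc=3
W→(2,1)  cyc=5
N→(2,2)  cyc=7
N→(2,3)  cyc=9

path = [(3,1), (2,1), (2,2), (2,3)]
arrival = 9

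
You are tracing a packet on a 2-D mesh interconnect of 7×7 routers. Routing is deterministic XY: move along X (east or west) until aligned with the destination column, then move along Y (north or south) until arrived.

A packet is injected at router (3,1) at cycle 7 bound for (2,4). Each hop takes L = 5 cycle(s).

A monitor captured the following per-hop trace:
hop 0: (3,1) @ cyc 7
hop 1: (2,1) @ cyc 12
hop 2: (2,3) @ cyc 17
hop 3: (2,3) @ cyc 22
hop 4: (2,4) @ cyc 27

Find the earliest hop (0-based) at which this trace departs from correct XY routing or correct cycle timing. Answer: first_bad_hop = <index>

  1: Δx=-1 Δy=+0 Δt=5 [ok]
  2: Δx=+0 Δy=+2 Δt=5 [BAD: non-unit step]

first_bad_hop = 2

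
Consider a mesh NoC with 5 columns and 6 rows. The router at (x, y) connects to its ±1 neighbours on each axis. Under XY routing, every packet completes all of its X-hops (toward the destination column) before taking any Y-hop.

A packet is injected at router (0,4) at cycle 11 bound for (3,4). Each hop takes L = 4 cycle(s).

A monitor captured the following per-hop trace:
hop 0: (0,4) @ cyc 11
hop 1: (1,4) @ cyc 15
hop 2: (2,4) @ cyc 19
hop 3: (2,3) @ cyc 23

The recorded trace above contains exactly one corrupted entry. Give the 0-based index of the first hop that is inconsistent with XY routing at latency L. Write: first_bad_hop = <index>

first_bad_hop = 3

[1] (+1,+0) / 4c ⇒ ok
[2] (+1,+0) / 4c ⇒ ok
[3] (+0,-1) / 4c ⇒ BAD: Y-move but x=2≠3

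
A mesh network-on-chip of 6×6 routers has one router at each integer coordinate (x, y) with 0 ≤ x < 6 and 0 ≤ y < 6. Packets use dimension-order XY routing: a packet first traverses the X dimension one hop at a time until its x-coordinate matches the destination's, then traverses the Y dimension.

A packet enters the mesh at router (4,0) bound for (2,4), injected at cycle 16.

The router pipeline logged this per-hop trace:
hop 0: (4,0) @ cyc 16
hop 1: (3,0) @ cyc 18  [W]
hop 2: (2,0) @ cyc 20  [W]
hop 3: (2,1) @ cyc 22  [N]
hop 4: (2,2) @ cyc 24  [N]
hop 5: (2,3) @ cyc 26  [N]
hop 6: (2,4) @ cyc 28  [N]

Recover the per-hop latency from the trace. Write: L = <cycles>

L = 2

cyc[1] − cyc[0] = 18 − 16 = 2.
Per-hop latency L = Δcyc = 2.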